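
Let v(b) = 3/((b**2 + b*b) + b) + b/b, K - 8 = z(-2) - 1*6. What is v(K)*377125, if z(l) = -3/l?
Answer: 1670125/4 ≈ 4.1753e+5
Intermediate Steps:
K = 7/2 (K = 8 + (-3/(-2) - 1*6) = 8 + (-3*(-1/2) - 6) = 8 + (3/2 - 6) = 8 - 9/2 = 7/2 ≈ 3.5000)
v(b) = 1 + 3/(b + 2*b**2) (v(b) = 3/((b**2 + b**2) + b) + 1 = 3/(2*b**2 + b) + 1 = 3/(b + 2*b**2) + 1 = 1 + 3/(b + 2*b**2))
v(K)*377125 = ((3 + 7/2 + 2*(7/2)**2)/((7/2)*(1 + 2*(7/2))))*377125 = (2*(3 + 7/2 + 2*(49/4))/(7*(1 + 7)))*377125 = ((2/7)*(3 + 7/2 + 49/2)/8)*377125 = ((2/7)*(1/8)*31)*377125 = (31/28)*377125 = 1670125/4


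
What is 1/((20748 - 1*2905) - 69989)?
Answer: -1/52146 ≈ -1.9177e-5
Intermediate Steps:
1/((20748 - 1*2905) - 69989) = 1/((20748 - 2905) - 69989) = 1/(17843 - 69989) = 1/(-52146) = -1/52146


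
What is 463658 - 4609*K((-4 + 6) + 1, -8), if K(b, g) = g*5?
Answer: 648018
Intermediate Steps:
K(b, g) = 5*g
463658 - 4609*K((-4 + 6) + 1, -8) = 463658 - 23045*(-8) = 463658 - 4609*(-40) = 463658 + 184360 = 648018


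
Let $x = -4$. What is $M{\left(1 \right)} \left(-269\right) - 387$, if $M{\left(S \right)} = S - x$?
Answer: $-1732$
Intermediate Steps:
$M{\left(S \right)} = 4 + S$ ($M{\left(S \right)} = S - -4 = S + 4 = 4 + S$)
$M{\left(1 \right)} \left(-269\right) - 387 = \left(4 + 1\right) \left(-269\right) - 387 = 5 \left(-269\right) - 387 = -1345 - 387 = -1732$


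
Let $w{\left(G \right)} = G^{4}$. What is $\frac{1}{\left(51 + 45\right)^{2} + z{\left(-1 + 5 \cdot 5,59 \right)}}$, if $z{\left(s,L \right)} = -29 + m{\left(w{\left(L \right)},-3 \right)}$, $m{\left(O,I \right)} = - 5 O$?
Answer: $- \frac{1}{60577618} \approx -1.6508 \cdot 10^{-8}$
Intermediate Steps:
$z{\left(s,L \right)} = -29 - 5 L^{4}$
$\frac{1}{\left(51 + 45\right)^{2} + z{\left(-1 + 5 \cdot 5,59 \right)}} = \frac{1}{\left(51 + 45\right)^{2} - \left(29 + 5 \cdot 59^{4}\right)} = \frac{1}{96^{2} - 60586834} = \frac{1}{9216 - 60586834} = \frac{1}{-60577618} = - \frac{1}{60577618}$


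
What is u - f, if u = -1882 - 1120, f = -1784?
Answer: -1218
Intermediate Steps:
u = -3002
u - f = -3002 - 1*(-1784) = -3002 + 1784 = -1218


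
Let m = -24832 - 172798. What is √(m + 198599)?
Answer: √969 ≈ 31.129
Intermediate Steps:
m = -197630
√(m + 198599) = √(-197630 + 198599) = √969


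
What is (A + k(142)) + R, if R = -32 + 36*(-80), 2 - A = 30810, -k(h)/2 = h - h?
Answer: -33720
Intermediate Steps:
k(h) = 0 (k(h) = -2*(h - h) = -2*0 = 0)
A = -30808 (A = 2 - 1*30810 = 2 - 30810 = -30808)
R = -2912 (R = -32 - 2880 = -2912)
(A + k(142)) + R = (-30808 + 0) - 2912 = -30808 - 2912 = -33720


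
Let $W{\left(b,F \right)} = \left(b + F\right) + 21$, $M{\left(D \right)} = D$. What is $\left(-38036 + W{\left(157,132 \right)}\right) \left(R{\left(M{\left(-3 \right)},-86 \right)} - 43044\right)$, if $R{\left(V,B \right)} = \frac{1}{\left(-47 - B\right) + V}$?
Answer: $\frac{29229784129}{18} \approx 1.6239 \cdot 10^{9}$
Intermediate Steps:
$R{\left(V,B \right)} = \frac{1}{-47 + V - B}$
$W{\left(b,F \right)} = 21 + F + b$ ($W{\left(b,F \right)} = \left(F + b\right) + 21 = 21 + F + b$)
$\left(-38036 + W{\left(157,132 \right)}\right) \left(R{\left(M{\left(-3 \right)},-86 \right)} - 43044\right) = \left(-38036 + \left(21 + 132 + 157\right)\right) \left(- \frac{1}{47 - 86 - -3} - 43044\right) = \left(-38036 + 310\right) \left(- \frac{1}{47 - 86 + 3} - 43044\right) = - 37726 \left(- \frac{1}{-36} - 43044\right) = - 37726 \left(\left(-1\right) \left(- \frac{1}{36}\right) - 43044\right) = - 37726 \left(\frac{1}{36} - 43044\right) = \left(-37726\right) \left(- \frac{1549583}{36}\right) = \frac{29229784129}{18}$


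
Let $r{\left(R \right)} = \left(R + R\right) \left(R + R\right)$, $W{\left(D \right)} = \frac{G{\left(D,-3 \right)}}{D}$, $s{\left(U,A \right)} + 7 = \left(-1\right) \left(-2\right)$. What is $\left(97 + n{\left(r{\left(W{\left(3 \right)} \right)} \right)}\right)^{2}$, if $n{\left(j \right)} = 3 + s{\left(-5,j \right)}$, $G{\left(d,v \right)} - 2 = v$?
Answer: $9025$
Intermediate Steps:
$G{\left(d,v \right)} = 2 + v$
$s{\left(U,A \right)} = -5$ ($s{\left(U,A \right)} = -7 - -2 = -7 + 2 = -5$)
$W{\left(D \right)} = - \frac{1}{D}$ ($W{\left(D \right)} = \frac{2 - 3}{D} = - \frac{1}{D}$)
$r{\left(R \right)} = 4 R^{2}$ ($r{\left(R \right)} = 2 R 2 R = 4 R^{2}$)
$n{\left(j \right)} = -2$ ($n{\left(j \right)} = 3 - 5 = -2$)
$\left(97 + n{\left(r{\left(W{\left(3 \right)} \right)} \right)}\right)^{2} = \left(97 - 2\right)^{2} = 95^{2} = 9025$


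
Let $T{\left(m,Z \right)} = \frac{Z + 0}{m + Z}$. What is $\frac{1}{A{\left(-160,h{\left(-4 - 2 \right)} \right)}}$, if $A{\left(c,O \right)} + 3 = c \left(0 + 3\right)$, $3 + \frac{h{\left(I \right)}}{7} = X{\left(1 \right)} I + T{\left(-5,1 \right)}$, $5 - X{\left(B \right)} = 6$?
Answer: $- \frac{1}{483} \approx -0.0020704$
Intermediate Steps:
$T{\left(m,Z \right)} = \frac{Z}{Z + m}$
$X{\left(B \right)} = -1$ ($X{\left(B \right)} = 5 - 6 = -1$)
$h{\left(I \right)} = - \frac{91}{4} - 7 I$ ($h{\left(I \right)} = -21 + 7 \left(- I + 1 \frac{1}{1 - 5}\right) = -21 + 7 \left(- I + 1 \frac{1}{-4}\right) = -21 + 7 \left(- I + 1 \left(- \frac{1}{4}\right)\right) = -21 + 7 \left(- I - \frac{1}{4}\right) = -21 + 7 \left(- \frac{1}{4} - I\right) = -21 - \left(\frac{7}{4} + 7 I\right) = - \frac{91}{4} - 7 I$)
$A{\left(c,O \right)} = -3 + 3 c$ ($A{\left(c,O \right)} = -3 + c \left(0 + 3\right) = -3 + c 3 = -3 + 3 c$)
$\frac{1}{A{\left(-160,h{\left(-4 - 2 \right)} \right)}} = \frac{1}{-3 + 3 \left(-160\right)} = \frac{1}{-3 - 480} = \frac{1}{-483} = - \frac{1}{483}$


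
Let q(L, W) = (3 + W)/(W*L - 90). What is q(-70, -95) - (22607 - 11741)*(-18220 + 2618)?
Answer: 278031384457/1640 ≈ 1.6953e+8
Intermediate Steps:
q(L, W) = (3 + W)/(-90 + L*W) (q(L, W) = (3 + W)/(L*W - 90) = (3 + W)/(-90 + L*W))
q(-70, -95) - (22607 - 11741)*(-18220 + 2618) = (3 - 95)/(-90 - 70*(-95)) - (22607 - 11741)*(-18220 + 2618) = -92/(-90 + 6650) - 10866*(-15602) = -92/6560 - 1*(-169531332) = (1/6560)*(-92) + 169531332 = -23/1640 + 169531332 = 278031384457/1640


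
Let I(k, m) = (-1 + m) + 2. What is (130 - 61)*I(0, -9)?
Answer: -552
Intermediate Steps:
I(k, m) = 1 + m
(130 - 61)*I(0, -9) = (130 - 61)*(1 - 9) = 69*(-8) = -552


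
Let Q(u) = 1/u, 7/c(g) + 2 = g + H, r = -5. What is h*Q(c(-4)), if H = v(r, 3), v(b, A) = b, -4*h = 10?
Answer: 55/14 ≈ 3.9286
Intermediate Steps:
h = -5/2 (h = -¼*10 = -5/2 ≈ -2.5000)
H = -5
c(g) = 7/(-7 + g) (c(g) = 7/(-2 + (g - 5)) = 7/(-2 + (-5 + g)) = 7/(-7 + g))
h*Q(c(-4)) = -5/(2*(7/(-7 - 4))) = -5/(2*(7/(-11))) = -5/(2*(7*(-1/11))) = -5/(2*(-7/11)) = -5/2*(-11/7) = 55/14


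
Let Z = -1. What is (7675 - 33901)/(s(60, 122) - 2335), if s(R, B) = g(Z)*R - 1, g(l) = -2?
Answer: 13113/1228 ≈ 10.678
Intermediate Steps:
s(R, B) = -1 - 2*R (s(R, B) = -2*R - 1 = -1 - 2*R)
(7675 - 33901)/(s(60, 122) - 2335) = (7675 - 33901)/((-1 - 2*60) - 2335) = -26226/((-1 - 120) - 2335) = -26226/(-121 - 2335) = -26226/(-2456) = -26226*(-1/2456) = 13113/1228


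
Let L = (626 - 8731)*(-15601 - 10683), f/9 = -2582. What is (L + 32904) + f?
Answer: 213041486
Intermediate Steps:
f = -23238 (f = 9*(-2582) = -23238)
L = 213031820 (L = -8105*(-26284) = 213031820)
(L + 32904) + f = (213031820 + 32904) - 23238 = 213064724 - 23238 = 213041486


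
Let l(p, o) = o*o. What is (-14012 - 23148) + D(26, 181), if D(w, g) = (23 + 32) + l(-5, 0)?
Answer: -37105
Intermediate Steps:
l(p, o) = o²
D(w, g) = 55 (D(w, g) = (23 + 32) + 0² = 55 + 0 = 55)
(-14012 - 23148) + D(26, 181) = (-14012 - 23148) + 55 = -37160 + 55 = -37105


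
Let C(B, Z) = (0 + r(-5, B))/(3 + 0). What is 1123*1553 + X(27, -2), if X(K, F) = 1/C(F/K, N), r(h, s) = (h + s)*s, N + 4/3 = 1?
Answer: 477863393/274 ≈ 1.7440e+6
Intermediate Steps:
N = -⅓ (N = -4/3 + 1 = -⅓ ≈ -0.33333)
r(h, s) = s*(h + s)
C(B, Z) = B*(-5 + B)/3 (C(B, Z) = (0 + B*(-5 + B))/(3 + 0) = (B*(-5 + B))/3 = (B*(-5 + B))*(⅓) = B*(-5 + B)/3)
X(K, F) = 3*K/(F*(-5 + F/K)) (X(K, F) = 1/((F/K)*(-5 + F/K)/3) = 1/(F*(-5 + F/K)/(3*K)) = 3*K/(F*(-5 + F/K)))
1123*1553 + X(27, -2) = 1123*1553 + 3*27²/(-2*(-2 - 5*27)) = 1744019 + 3*(-½)*729/(-2 - 135) = 1744019 + 3*(-½)*729/(-137) = 1744019 + 3*(-½)*729*(-1/137) = 1744019 + 2187/274 = 477863393/274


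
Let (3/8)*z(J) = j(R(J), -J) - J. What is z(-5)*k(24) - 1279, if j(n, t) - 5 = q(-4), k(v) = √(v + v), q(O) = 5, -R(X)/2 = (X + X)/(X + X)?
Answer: -1279 + 160*√3 ≈ -1001.9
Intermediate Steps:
R(X) = -2 (R(X) = -2*(X + X)/(X + X) = -2*2*X/(2*X) = -2*2*X*1/(2*X) = -2*1 = -2)
k(v) = √2*√v (k(v) = √(2*v) = √2*√v)
j(n, t) = 10 (j(n, t) = 5 + 5 = 10)
z(J) = 80/3 - 8*J/3 (z(J) = 8*(10 - J)/3 = 80/3 - 8*J/3)
z(-5)*k(24) - 1279 = (80/3 - 8/3*(-5))*(√2*√24) - 1279 = (80/3 + 40/3)*(√2*(2*√6)) - 1279 = 40*(4*√3) - 1279 = 160*√3 - 1279 = -1279 + 160*√3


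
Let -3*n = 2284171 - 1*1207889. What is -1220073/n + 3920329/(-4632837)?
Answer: 12737818474525/4986239072034 ≈ 2.5546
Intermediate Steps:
n = -1076282/3 (n = -(2284171 - 1*1207889)/3 = -(2284171 - 1207889)/3 = -⅓*1076282 = -1076282/3 ≈ -3.5876e+5)
-1220073/n + 3920329/(-4632837) = -1220073/(-1076282/3) + 3920329/(-4632837) = -1220073*(-3/1076282) + 3920329*(-1/4632837) = 3660219/1076282 - 3920329/4632837 = 12737818474525/4986239072034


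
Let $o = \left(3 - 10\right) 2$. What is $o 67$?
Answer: $-938$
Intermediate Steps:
$o = -14$ ($o = \left(-7\right) 2 = -14$)
$o 67 = \left(-14\right) 67 = -938$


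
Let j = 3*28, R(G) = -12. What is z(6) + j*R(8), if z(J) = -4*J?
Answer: -1032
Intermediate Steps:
j = 84
z(6) + j*R(8) = -4*6 + 84*(-12) = -24 - 1008 = -1032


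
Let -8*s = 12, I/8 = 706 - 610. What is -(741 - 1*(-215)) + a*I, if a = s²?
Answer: 772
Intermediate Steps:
I = 768 (I = 8*(706 - 610) = 8*96 = 768)
s = -3/2 (s = -⅛*12 = -3/2 ≈ -1.5000)
a = 9/4 (a = (-3/2)² = 9/4 ≈ 2.2500)
-(741 - 1*(-215)) + a*I = -(741 - 1*(-215)) + (9/4)*768 = -(741 + 215) + 1728 = -1*956 + 1728 = -956 + 1728 = 772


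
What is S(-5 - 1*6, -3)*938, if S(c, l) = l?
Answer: -2814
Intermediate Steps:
S(-5 - 1*6, -3)*938 = -3*938 = -2814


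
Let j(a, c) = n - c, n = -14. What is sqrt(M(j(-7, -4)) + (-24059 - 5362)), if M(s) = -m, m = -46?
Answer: 25*I*sqrt(47) ≈ 171.39*I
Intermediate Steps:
j(a, c) = -14 - c
M(s) = 46 (M(s) = -1*(-46) = 46)
sqrt(M(j(-7, -4)) + (-24059 - 5362)) = sqrt(46 + (-24059 - 5362)) = sqrt(46 - 29421) = sqrt(-29375) = 25*I*sqrt(47)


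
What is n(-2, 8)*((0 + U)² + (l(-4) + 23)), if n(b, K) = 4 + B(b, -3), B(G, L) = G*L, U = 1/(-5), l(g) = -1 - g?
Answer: 1302/5 ≈ 260.40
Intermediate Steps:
U = -⅕ ≈ -0.20000
n(b, K) = 4 - 3*b (n(b, K) = 4 + b*(-3) = 4 - 3*b)
n(-2, 8)*((0 + U)² + (l(-4) + 23)) = (4 - 3*(-2))*((0 - ⅕)² + ((-1 - 1*(-4)) + 23)) = (4 + 6)*((-⅕)² + ((-1 + 4) + 23)) = 10*(1/25 + (3 + 23)) = 10*(1/25 + 26) = 10*(651/25) = 1302/5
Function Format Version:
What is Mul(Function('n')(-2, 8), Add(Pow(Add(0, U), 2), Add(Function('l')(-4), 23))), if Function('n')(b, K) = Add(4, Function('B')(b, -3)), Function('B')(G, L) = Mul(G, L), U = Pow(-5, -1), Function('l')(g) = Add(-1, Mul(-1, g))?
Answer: Rational(1302, 5) ≈ 260.40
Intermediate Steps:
U = Rational(-1, 5) ≈ -0.20000
Function('n')(b, K) = Add(4, Mul(-3, b)) (Function('n')(b, K) = Add(4, Mul(b, -3)) = Add(4, Mul(-3, b)))
Mul(Function('n')(-2, 8), Add(Pow(Add(0, U), 2), Add(Function('l')(-4), 23))) = Mul(Add(4, Mul(-3, -2)), Add(Pow(Add(0, Rational(-1, 5)), 2), Add(Add(-1, Mul(-1, -4)), 23))) = Mul(Add(4, 6), Add(Pow(Rational(-1, 5), 2), Add(Add(-1, 4), 23))) = Mul(10, Add(Rational(1, 25), Add(3, 23))) = Mul(10, Add(Rational(1, 25), 26)) = Mul(10, Rational(651, 25)) = Rational(1302, 5)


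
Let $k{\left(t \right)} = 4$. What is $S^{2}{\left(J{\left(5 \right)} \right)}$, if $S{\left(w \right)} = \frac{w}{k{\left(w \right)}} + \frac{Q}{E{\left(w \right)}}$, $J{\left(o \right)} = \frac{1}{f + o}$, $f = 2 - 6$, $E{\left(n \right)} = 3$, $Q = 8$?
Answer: $\frac{1225}{144} \approx 8.5069$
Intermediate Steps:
$f = -4$ ($f = 2 - 6 = -4$)
$J{\left(o \right)} = \frac{1}{-4 + o}$
$S{\left(w \right)} = \frac{8}{3} + \frac{w}{4}$ ($S{\left(w \right)} = \frac{w}{4} + \frac{8}{3} = \frac{8}{3} + \frac{w}{4}$)
$S^{2}{\left(J{\left(5 \right)} \right)} = \left(\frac{8}{3} + \frac{1}{4 \left(-4 + 5\right)}\right)^{2} = \left(\frac{8}{3} + \frac{1}{4 \cdot 1}\right)^{2} = \left(\frac{8}{3} + \frac{1}{4} \cdot 1\right)^{2} = \left(\frac{8}{3} + \frac{1}{4}\right)^{2} = \left(\frac{35}{12}\right)^{2} = \frac{1225}{144}$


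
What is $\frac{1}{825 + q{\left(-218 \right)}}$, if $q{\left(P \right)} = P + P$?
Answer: $\frac{1}{389} \approx 0.0025707$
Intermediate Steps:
$q{\left(P \right)} = 2 P$
$\frac{1}{825 + q{\left(-218 \right)}} = \frac{1}{825 + 2 \left(-218\right)} = \frac{1}{825 - 436} = \frac{1}{389}$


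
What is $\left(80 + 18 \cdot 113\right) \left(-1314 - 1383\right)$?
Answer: $-5701458$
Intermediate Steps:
$\left(80 + 18 \cdot 113\right) \left(-1314 - 1383\right) = \left(80 + 2034\right) \left(-2697\right) = 2114 \left(-2697\right) = -5701458$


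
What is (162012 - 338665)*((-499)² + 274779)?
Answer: -92527308340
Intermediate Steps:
(162012 - 338665)*((-499)² + 274779) = -176653*(249001 + 274779) = -176653*523780 = -92527308340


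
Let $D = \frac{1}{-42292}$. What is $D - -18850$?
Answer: $\frac{797204199}{42292} \approx 18850.0$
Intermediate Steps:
$D = - \frac{1}{42292} \approx -2.3645 \cdot 10^{-5}$
$D - -18850 = - \frac{1}{42292} - -18850 = - \frac{1}{42292} + 18850 = \frac{797204199}{42292}$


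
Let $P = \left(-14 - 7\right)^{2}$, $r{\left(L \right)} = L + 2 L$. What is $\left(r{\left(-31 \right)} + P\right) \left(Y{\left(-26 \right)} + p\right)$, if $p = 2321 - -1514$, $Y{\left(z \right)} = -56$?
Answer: $1315092$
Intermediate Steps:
$p = 3835$ ($p = 2321 + 1514 = 3835$)
$r{\left(L \right)} = 3 L$
$P = 441$ ($P = \left(-21\right)^{2} = 441$)
$\left(r{\left(-31 \right)} + P\right) \left(Y{\left(-26 \right)} + p\right) = \left(3 \left(-31\right) + 441\right) \left(-56 + 3835\right) = \left(-93 + 441\right) 3779 = 348 \cdot 3779 = 1315092$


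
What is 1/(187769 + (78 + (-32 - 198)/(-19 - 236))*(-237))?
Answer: 17/2874177 ≈ 5.9147e-6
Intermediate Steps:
1/(187769 + (78 + (-32 - 198)/(-19 - 236))*(-237)) = 1/(187769 + (78 - 230/(-255))*(-237)) = 1/(187769 + (78 - 230*(-1/255))*(-237)) = 1/(187769 + (78 + 46/51)*(-237)) = 1/(187769 + (4024/51)*(-237)) = 1/(187769 - 317896/17) = 1/(2874177/17) = 17/2874177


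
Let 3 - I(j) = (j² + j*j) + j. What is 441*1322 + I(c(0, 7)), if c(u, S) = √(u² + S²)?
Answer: 582900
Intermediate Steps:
c(u, S) = √(S² + u²)
I(j) = 3 - j - 2*j² (I(j) = 3 - ((j² + j*j) + j) = 3 - ((j² + j²) + j) = 3 - (2*j² + j) = 3 - (j + 2*j²) = 3 + (-j - 2*j²) = 3 - j - 2*j²)
441*1322 + I(c(0, 7)) = 441*1322 + (3 - √(7² + 0²) - 2*(√(7² + 0²))²) = 583002 + (3 - √(49 + 0) - 2*(√(49 + 0))²) = 583002 + (3 - √49 - 2*(√49)²) = 583002 + (3 - 1*7 - 2*7²) = 583002 + (3 - 7 - 2*49) = 583002 + (3 - 7 - 98) = 583002 - 102 = 582900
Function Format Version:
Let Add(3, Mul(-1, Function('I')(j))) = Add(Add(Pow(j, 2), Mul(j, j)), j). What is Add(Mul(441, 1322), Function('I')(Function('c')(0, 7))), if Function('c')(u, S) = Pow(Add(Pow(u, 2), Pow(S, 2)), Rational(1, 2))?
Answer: 582900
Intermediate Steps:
Function('c')(u, S) = Pow(Add(Pow(S, 2), Pow(u, 2)), Rational(1, 2))
Function('I')(j) = Add(3, Mul(-1, j), Mul(-2, Pow(j, 2))) (Function('I')(j) = Add(3, Mul(-1, Add(Add(Pow(j, 2), Mul(j, j)), j))) = Add(3, Mul(-1, Add(Add(Pow(j, 2), Pow(j, 2)), j))) = Add(3, Mul(-1, Add(Mul(2, Pow(j, 2)), j))) = Add(3, Mul(-1, Add(j, Mul(2, Pow(j, 2))))) = Add(3, Add(Mul(-1, j), Mul(-2, Pow(j, 2)))) = Add(3, Mul(-1, j), Mul(-2, Pow(j, 2))))
Add(Mul(441, 1322), Function('I')(Function('c')(0, 7))) = Add(Mul(441, 1322), Add(3, Mul(-1, Pow(Add(Pow(7, 2), Pow(0, 2)), Rational(1, 2))), Mul(-2, Pow(Pow(Add(Pow(7, 2), Pow(0, 2)), Rational(1, 2)), 2)))) = Add(583002, Add(3, Mul(-1, Pow(Add(49, 0), Rational(1, 2))), Mul(-2, Pow(Pow(Add(49, 0), Rational(1, 2)), 2)))) = Add(583002, Add(3, Mul(-1, Pow(49, Rational(1, 2))), Mul(-2, Pow(Pow(49, Rational(1, 2)), 2)))) = Add(583002, Add(3, Mul(-1, 7), Mul(-2, Pow(7, 2)))) = Add(583002, Add(3, -7, Mul(-2, 49))) = Add(583002, Add(3, -7, -98)) = Add(583002, -102) = 582900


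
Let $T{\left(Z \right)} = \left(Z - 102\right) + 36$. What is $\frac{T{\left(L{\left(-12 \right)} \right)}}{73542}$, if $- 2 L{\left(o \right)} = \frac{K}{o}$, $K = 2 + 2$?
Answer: $- \frac{395}{441252} \approx -0.00089518$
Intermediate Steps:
$K = 4$
$L{\left(o \right)} = - \frac{2}{o}$ ($L{\left(o \right)} = - \frac{4 \frac{1}{o}}{2} = - \frac{2}{o}$)
$T{\left(Z \right)} = -66 + Z$ ($T{\left(Z \right)} = \left(-102 + Z\right) + 36 = -66 + Z$)
$\frac{T{\left(L{\left(-12 \right)} \right)}}{73542} = \frac{-66 - \frac{2}{-12}}{73542} = \left(-66 - - \frac{1}{6}\right) \frac{1}{73542} = \left(-66 + \frac{1}{6}\right) \frac{1}{73542} = \left(- \frac{395}{6}\right) \frac{1}{73542} = - \frac{395}{441252}$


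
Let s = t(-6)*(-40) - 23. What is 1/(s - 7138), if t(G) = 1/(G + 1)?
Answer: -1/7153 ≈ -0.00013980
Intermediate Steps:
t(G) = 1/(1 + G)
s = -15 (s = -40/(1 - 6) - 23 = -40/(-5) - 23 = -⅕*(-40) - 23 = 8 - 23 = -15)
1/(s - 7138) = 1/(-15 - 7138) = 1/(-7153) = -1/7153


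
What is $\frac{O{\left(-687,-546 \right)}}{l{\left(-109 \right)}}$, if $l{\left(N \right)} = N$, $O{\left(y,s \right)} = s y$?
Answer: $- \frac{375102}{109} \approx -3441.3$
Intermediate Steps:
$\frac{O{\left(-687,-546 \right)}}{l{\left(-109 \right)}} = \frac{\left(-546\right) \left(-687\right)}{-109} = 375102 \left(- \frac{1}{109}\right) = - \frac{375102}{109}$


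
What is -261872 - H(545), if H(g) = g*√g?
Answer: -261872 - 545*√545 ≈ -2.7460e+5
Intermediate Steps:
H(g) = g^(3/2)
-261872 - H(545) = -261872 - 545^(3/2) = -261872 - 545*√545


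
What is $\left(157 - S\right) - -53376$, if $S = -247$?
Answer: $53780$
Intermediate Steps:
$\left(157 - S\right) - -53376 = \left(157 - -247\right) - -53376 = \left(157 + 247\right) + 53376 = 404 + 53376 = 53780$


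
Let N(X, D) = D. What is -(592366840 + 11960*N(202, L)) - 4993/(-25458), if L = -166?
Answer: -15029931712847/25458 ≈ -5.9038e+8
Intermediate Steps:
-(592366840 + 11960*N(202, L)) - 4993/(-25458) = -11960/(1/(49529 - 166)) - 4993/(-25458) = -11960/(1/49363) - 4993*(-1/25458) = -11960/1/49363 + 4993/25458 = -11960*49363 + 4993/25458 = -590381480 + 4993/25458 = -15029931712847/25458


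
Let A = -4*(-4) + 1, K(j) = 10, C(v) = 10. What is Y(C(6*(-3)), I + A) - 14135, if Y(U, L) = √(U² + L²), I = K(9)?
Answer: -14135 + √829 ≈ -14106.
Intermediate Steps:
A = 17 (A = 16 + 1 = 17)
I = 10
Y(U, L) = √(L² + U²)
Y(C(6*(-3)), I + A) - 14135 = √((10 + 17)² + 10²) - 14135 = √(27² + 100) - 14135 = √(729 + 100) - 14135 = √829 - 14135 = -14135 + √829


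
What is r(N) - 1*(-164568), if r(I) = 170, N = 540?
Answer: 164738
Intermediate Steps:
r(N) - 1*(-164568) = 170 - 1*(-164568) = 170 + 164568 = 164738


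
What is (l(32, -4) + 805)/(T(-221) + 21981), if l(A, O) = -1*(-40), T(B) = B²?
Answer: 845/70822 ≈ 0.011931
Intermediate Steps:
l(A, O) = 40
(l(32, -4) + 805)/(T(-221) + 21981) = (40 + 805)/((-221)² + 21981) = 845/(48841 + 21981) = 845/70822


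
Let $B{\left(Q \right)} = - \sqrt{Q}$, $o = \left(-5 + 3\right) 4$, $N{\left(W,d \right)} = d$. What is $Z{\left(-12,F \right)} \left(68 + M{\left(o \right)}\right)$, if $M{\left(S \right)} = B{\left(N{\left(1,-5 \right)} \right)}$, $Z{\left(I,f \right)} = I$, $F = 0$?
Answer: $-816 + 12 i \sqrt{5} \approx -816.0 + 26.833 i$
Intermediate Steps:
$o = -8$ ($o = \left(-2\right) 4 = -8$)
$M{\left(S \right)} = - i \sqrt{5}$ ($M{\left(S \right)} = - \sqrt{-5} = - i \sqrt{5}$)
$Z{\left(-12,F \right)} \left(68 + M{\left(o \right)}\right) = - 12 \left(68 - i \sqrt{5}\right) = -816 + 12 i \sqrt{5}$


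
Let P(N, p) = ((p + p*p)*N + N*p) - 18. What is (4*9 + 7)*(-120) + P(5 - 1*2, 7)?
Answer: -4989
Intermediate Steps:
P(N, p) = -18 + N*p + N*(p + p**2) (P(N, p) = ((p + p**2)*N + N*p) - 18 = (N*(p + p**2) + N*p) - 18 = (N*p + N*(p + p**2)) - 18 = -18 + N*p + N*(p + p**2))
(4*9 + 7)*(-120) + P(5 - 1*2, 7) = (4*9 + 7)*(-120) + (-18 + (5 - 1*2)*7**2 + 2*(5 - 1*2)*7) = (36 + 7)*(-120) + (-18 + (5 - 2)*49 + 2*(5 - 2)*7) = 43*(-120) + (-18 + 3*49 + 2*3*7) = -5160 + (-18 + 147 + 42) = -5160 + 171 = -4989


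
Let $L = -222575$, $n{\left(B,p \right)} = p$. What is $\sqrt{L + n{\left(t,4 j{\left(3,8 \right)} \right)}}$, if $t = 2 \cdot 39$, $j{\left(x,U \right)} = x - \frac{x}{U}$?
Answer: $\frac{i \sqrt{890258}}{2} \approx 471.77 i$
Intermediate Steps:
$j{\left(x,U \right)} = x - \frac{x}{U}$
$t = 78$
$\sqrt{L + n{\left(t,4 j{\left(3,8 \right)} \right)}} = \sqrt{-222575 + 4 \left(3 - \frac{3}{8}\right)} = \sqrt{-222575 + 4 \cdot \frac{21}{8}} = \sqrt{-222575 + \frac{21}{2}} = \sqrt{- \frac{445129}{2}} = \frac{i \sqrt{890258}}{2}$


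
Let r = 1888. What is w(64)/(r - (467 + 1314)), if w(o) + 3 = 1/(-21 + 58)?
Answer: -110/3959 ≈ -0.027785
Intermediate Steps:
w(o) = -110/37 (w(o) = -3 + 1/(-21 + 58) = -3 + 1/37 = -110/37)
w(64)/(r - (467 + 1314)) = -110/(37*(1888 - (467 + 1314))) = -110/(37*(1888 - 1*1781)) = -110/(37*(1888 - 1781)) = -110/37/107 = -110/37*1/107 = -110/3959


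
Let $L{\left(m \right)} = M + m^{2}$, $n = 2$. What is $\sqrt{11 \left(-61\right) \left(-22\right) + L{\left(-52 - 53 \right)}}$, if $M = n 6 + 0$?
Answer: $\sqrt{25799} \approx 160.62$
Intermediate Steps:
$M = 12$ ($M = 2 \cdot 6 + 0 = 12 + 0 = 12$)
$L{\left(m \right)} = 12 + m^{2}$
$\sqrt{11 \left(-61\right) \left(-22\right) + L{\left(-52 - 53 \right)}} = \sqrt{11 \left(-61\right) \left(-22\right) + \left(12 + \left(-52 - 53\right)^{2}\right)} = \sqrt{\left(-671\right) \left(-22\right) + \left(12 + \left(-52 - 53\right)^{2}\right)} = \sqrt{14762 + \left(12 + \left(-105\right)^{2}\right)} = \sqrt{14762 + \left(12 + 11025\right)} = \sqrt{14762 + 11037} = \sqrt{25799}$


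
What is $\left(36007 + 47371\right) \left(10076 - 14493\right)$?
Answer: $-368280626$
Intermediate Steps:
$\left(36007 + 47371\right) \left(10076 - 14493\right) = 83378 \left(-4417\right) = -368280626$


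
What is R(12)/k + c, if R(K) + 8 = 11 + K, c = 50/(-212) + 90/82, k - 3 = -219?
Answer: 123955/156456 ≈ 0.79227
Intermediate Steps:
k = -216 (k = 3 - 219 = -216)
c = 3745/4346 (c = 50*(-1/212) + 90*(1/82) = -25/106 + 45/41 = 3745/4346 ≈ 0.86171)
R(K) = 3 + K (R(K) = -8 + (11 + K) = 3 + K)
R(12)/k + c = (3 + 12)/(-216) + 3745/4346 = 15*(-1/216) + 3745/4346 = -5/72 + 3745/4346 = 123955/156456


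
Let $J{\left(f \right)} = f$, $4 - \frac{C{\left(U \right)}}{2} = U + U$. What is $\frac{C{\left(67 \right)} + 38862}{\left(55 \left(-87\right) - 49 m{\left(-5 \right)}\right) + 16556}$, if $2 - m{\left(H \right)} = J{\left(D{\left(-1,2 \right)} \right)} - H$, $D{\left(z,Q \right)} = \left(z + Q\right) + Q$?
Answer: $\frac{38602}{12065} \approx 3.1995$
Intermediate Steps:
$D{\left(z,Q \right)} = z + 2 Q$ ($D{\left(z,Q \right)} = \left(Q + z\right) + Q = z + 2 Q$)
$C{\left(U \right)} = 8 - 4 U$ ($C{\left(U \right)} = 8 - 2 \left(U + U\right) = 8 - 2 \cdot 2 U = 8 - 4 U$)
$m{\left(H \right)} = -1 + H$ ($m{\left(H \right)} = 2 - \left(\left(-1 + 2 \cdot 2\right) - H\right) = 2 - \left(\left(-1 + 4\right) - H\right) = 2 - \left(3 - H\right) = 2 + \left(-3 + H\right) = -1 + H$)
$\frac{C{\left(67 \right)} + 38862}{\left(55 \left(-87\right) - 49 m{\left(-5 \right)}\right) + 16556} = \frac{\left(8 - 268\right) + 38862}{\left(55 \left(-87\right) - 49 \left(-1 - 5\right)\right) + 16556} = \frac{\left(8 - 268\right) + 38862}{\left(-4785 - -294\right) + 16556} = \frac{-260 + 38862}{\left(-4785 + 294\right) + 16556} = \frac{38602}{-4491 + 16556} = \frac{38602}{12065}$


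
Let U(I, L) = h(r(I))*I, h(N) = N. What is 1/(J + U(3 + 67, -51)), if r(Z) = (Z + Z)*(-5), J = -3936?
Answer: -1/52936 ≈ -1.8891e-5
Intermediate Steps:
r(Z) = -10*Z (r(Z) = (2*Z)*(-5) = -10*Z)
U(I, L) = -10*I² (U(I, L) = (-10*I)*I = -10*I²)
1/(J + U(3 + 67, -51)) = 1/(-3936 - 10*(3 + 67)²) = 1/(-3936 - 10*70²) = 1/(-3936 - 10*4900) = 1/(-3936 - 49000) = 1/(-52936) = -1/52936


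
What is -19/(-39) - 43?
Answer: -1658/39 ≈ -42.513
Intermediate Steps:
-19/(-39) - 43 = -1/39*(-19) - 43 = 19/39 - 43 = -1658/39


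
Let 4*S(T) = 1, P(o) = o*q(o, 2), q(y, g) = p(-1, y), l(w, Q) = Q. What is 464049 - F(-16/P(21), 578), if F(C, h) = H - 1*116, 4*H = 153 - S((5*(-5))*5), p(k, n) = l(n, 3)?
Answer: 7426029/16 ≈ 4.6413e+5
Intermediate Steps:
p(k, n) = 3
q(y, g) = 3
P(o) = 3*o (P(o) = o*3 = 3*o)
S(T) = ¼ (S(T) = (¼)*1 = ¼)
H = 611/16 (H = (153 - 1*¼)/4 = (153 - ¼)/4 = (¼)*(611/4) = 611/16 ≈ 38.188)
F(C, h) = -1245/16 (F(C, h) = 611/16 - 1*116 = 611/16 - 116 = -1245/16)
464049 - F(-16/P(21), 578) = 464049 - 1*(-1245/16) = 464049 + 1245/16 = 7426029/16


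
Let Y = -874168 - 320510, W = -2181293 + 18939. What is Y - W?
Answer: 967676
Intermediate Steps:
W = -2162354
Y = -1194678
Y - W = -1194678 - 1*(-2162354) = -1194678 + 2162354 = 967676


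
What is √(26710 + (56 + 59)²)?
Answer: 7*√815 ≈ 199.84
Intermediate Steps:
√(26710 + (56 + 59)²) = √(26710 + 115²) = √(26710 + 13225) = √39935 = 7*√815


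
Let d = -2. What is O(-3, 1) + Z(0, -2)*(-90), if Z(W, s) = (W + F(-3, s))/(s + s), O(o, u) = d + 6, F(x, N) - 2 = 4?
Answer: 139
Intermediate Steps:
F(x, N) = 6 (F(x, N) = 2 + 4 = 6)
O(o, u) = 4 (O(o, u) = -2 + 6 = 4)
Z(W, s) = (6 + W)/(2*s) (Z(W, s) = (W + 6)/(s + s) = (6 + W)/((2*s)) = (6 + W)*(1/(2*s)) = (6 + W)/(2*s))
O(-3, 1) + Z(0, -2)*(-90) = 4 + ((½)*(6 + 0)/(-2))*(-90) = 4 + ((½)*(-½)*6)*(-90) = 4 - 3/2*(-90) = 4 + 135 = 139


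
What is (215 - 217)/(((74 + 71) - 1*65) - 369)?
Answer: 2/289 ≈ 0.0069204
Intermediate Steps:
(215 - 217)/(((74 + 71) - 1*65) - 369) = -2/((145 - 65) - 369) = -2/(80 - 369) = -2/(-289) = -2*(-1/289) = 2/289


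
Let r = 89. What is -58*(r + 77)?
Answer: -9628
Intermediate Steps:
-58*(r + 77) = -58*(89 + 77) = -58*166 = -9628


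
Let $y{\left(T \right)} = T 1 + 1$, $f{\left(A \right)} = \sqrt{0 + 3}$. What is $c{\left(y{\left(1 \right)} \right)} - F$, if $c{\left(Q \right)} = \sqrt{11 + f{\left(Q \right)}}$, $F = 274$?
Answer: $-274 + \sqrt{11 + \sqrt{3}} \approx -270.43$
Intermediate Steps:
$f{\left(A \right)} = \sqrt{3}$
$y{\left(T \right)} = 1 + T$ ($y{\left(T \right)} = T + 1 = 1 + T$)
$c{\left(Q \right)} = \sqrt{11 + \sqrt{3}}$
$c{\left(y{\left(1 \right)} \right)} - F = \sqrt{11 + \sqrt{3}} - 274 = -274 + \sqrt{11 + \sqrt{3}}$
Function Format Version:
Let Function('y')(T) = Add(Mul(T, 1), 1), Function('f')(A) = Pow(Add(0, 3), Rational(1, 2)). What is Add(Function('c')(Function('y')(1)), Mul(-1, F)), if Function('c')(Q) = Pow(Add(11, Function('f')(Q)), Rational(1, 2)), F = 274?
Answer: Add(-274, Pow(Add(11, Pow(3, Rational(1, 2))), Rational(1, 2))) ≈ -270.43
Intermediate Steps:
Function('f')(A) = Pow(3, Rational(1, 2))
Function('y')(T) = Add(1, T) (Function('y')(T) = Add(T, 1) = Add(1, T))
Function('c')(Q) = Pow(Add(11, Pow(3, Rational(1, 2))), Rational(1, 2))
Add(Function('c')(Function('y')(1)), Mul(-1, F)) = Add(Pow(Add(11, Pow(3, Rational(1, 2))), Rational(1, 2)), Mul(-1, 274)) = Add(Pow(Add(11, Pow(3, Rational(1, 2))), Rational(1, 2)), -274) = Add(-274, Pow(Add(11, Pow(3, Rational(1, 2))), Rational(1, 2)))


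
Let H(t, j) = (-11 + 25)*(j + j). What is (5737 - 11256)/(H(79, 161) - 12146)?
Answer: 5519/7638 ≈ 0.72257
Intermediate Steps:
H(t, j) = 28*j (H(t, j) = 14*(2*j) = 28*j)
(5737 - 11256)/(H(79, 161) - 12146) = (5737 - 11256)/(28*161 - 12146) = -5519/(4508 - 12146) = -5519/(-7638) = -5519*(-1/7638) = 5519/7638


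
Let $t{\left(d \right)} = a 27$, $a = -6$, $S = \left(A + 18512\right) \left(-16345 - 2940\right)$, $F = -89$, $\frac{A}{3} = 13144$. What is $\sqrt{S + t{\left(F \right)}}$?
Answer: $i \sqrt{1117450202} \approx 33428.0 i$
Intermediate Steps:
$A = 39432$ ($A = 3 \cdot 13144 = 39432$)
$S = -1117450040$ ($S = \left(39432 + 18512\right) \left(-16345 - 2940\right) = 57944 \left(-19285\right) = -1117450040$)
$t{\left(d \right)} = -162$ ($t{\left(d \right)} = \left(-6\right) 27 = -162$)
$\sqrt{S + t{\left(F \right)}} = \sqrt{-1117450040 - 162} = \sqrt{-1117450202} = i \sqrt{1117450202}$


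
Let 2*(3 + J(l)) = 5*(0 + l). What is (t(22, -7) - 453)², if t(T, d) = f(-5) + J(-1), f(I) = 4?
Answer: 826281/4 ≈ 2.0657e+5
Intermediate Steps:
J(l) = -3 + 5*l/2 (J(l) = -3 + (5*(0 + l))/2 = -3 + (5*l)/2 = -3 + 5*l/2)
t(T, d) = -3/2 (t(T, d) = 4 + (-3 + (5/2)*(-1)) = 4 + (-3 - 5/2) = 4 - 11/2 = -3/2)
(t(22, -7) - 453)² = (-3/2 - 453)² = (-909/2)² = 826281/4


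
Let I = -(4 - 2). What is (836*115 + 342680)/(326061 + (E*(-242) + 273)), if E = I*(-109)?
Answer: 5930/3697 ≈ 1.6040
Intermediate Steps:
I = -2 (I = -1*2 = -2)
E = 218 (E = -2*(-109) = 218)
(836*115 + 342680)/(326061 + (E*(-242) + 273)) = (836*115 + 342680)/(326061 + (218*(-242) + 273)) = (96140 + 342680)/(326061 + (-52756 + 273)) = 438820/(326061 - 52483) = 438820/273578 = 438820*(1/273578) = 5930/3697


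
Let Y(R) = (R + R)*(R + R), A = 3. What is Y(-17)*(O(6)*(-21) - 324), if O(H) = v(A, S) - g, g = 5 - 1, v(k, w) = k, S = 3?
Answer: -350268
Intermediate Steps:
g = 4
Y(R) = 4*R**2 (Y(R) = (2*R)*(2*R) = 4*R**2)
O(H) = -1 (O(H) = 3 - 1*4 = 3 - 4 = -1)
Y(-17)*(O(6)*(-21) - 324) = (4*(-17)**2)*(-1*(-21) - 324) = (4*289)*(21 - 324) = 1156*(-303) = -350268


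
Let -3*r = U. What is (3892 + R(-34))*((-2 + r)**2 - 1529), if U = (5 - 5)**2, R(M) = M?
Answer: -5883450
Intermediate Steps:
U = 0 (U = 0**2 = 0)
r = 0 (r = -1/3*0 = 0)
(3892 + R(-34))*((-2 + r)**2 - 1529) = (3892 - 34)*((-2 + 0)**2 - 1529) = 3858*((-2)**2 - 1529) = 3858*(4 - 1529) = 3858*(-1525) = -5883450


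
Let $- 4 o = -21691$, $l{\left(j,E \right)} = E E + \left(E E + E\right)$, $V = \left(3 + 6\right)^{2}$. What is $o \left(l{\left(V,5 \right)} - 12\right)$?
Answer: $\frac{932713}{4} \approx 2.3318 \cdot 10^{5}$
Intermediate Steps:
$V = 81$ ($V = 9^{2} = 81$)
$l{\left(j,E \right)} = E + 2 E^{2}$ ($l{\left(j,E \right)} = E^{2} + \left(E^{2} + E\right) = E^{2} + \left(E + E^{2}\right) = E + 2 E^{2}$)
$o = \frac{21691}{4}$ ($o = \left(- \frac{1}{4}\right) \left(-21691\right) = \frac{21691}{4} \approx 5422.8$)
$o \left(l{\left(V,5 \right)} - 12\right) = \frac{21691 \left(5 \left(1 + 2 \cdot 5\right) - 12\right)}{4} = \frac{21691 \left(5 \left(1 + 10\right) - 12\right)}{4} = \frac{21691 \left(5 \cdot 11 - 12\right)}{4} = \frac{21691 \left(55 - 12\right)}{4} = \frac{21691}{4} \cdot 43 = \frac{932713}{4}$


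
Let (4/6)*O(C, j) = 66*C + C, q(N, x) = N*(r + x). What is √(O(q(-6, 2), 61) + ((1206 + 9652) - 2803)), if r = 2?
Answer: 3*√627 ≈ 75.120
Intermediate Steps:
q(N, x) = N*(2 + x)
O(C, j) = 201*C/2 (O(C, j) = 3*(66*C + C)/2 = 3*(67*C)/2 = 201*C/2)
√(O(q(-6, 2), 61) + ((1206 + 9652) - 2803)) = √(201*(-6*(2 + 2))/2 + ((1206 + 9652) - 2803)) = √(201*(-6*4)/2 + (10858 - 2803)) = √((201/2)*(-24) + 8055) = √(-2412 + 8055) = √5643 = 3*√627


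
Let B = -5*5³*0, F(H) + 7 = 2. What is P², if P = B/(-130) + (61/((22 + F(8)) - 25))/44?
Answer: 3721/123904 ≈ 0.030031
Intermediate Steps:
F(H) = -5 (F(H) = -7 + 2 = -5)
B = 0 (B = -5*125*0 = -625*0 = 0)
P = -61/352 (P = 0/(-130) + (61/((22 - 5) - 25))/44 = 0*(-1/130) + (61/(17 - 25))*(1/44) = 0 + (61/(-8))*(1/44) = 0 + (61*(-⅛))*(1/44) = 0 - 61/8*1/44 = 0 - 61/352 = -61/352 ≈ -0.17330)
P² = (-61/352)² = 3721/123904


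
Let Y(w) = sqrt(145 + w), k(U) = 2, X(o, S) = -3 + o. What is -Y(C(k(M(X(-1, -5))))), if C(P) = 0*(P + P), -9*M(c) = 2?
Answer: -sqrt(145) ≈ -12.042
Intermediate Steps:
M(c) = -2/9 (M(c) = -1/9*2 = -2/9)
C(P) = 0 (C(P) = 0*(2*P) = 0)
-Y(C(k(M(X(-1, -5))))) = -sqrt(145 + 0) = -sqrt(145)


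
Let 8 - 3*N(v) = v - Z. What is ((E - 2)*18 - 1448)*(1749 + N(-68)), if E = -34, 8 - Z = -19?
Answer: -11213600/3 ≈ -3.7379e+6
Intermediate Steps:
Z = 27 (Z = 8 - 1*(-19) = 8 + 19 = 27)
N(v) = 35/3 - v/3 (N(v) = 8/3 - (v - 1*27)/3 = 8/3 - (v - 27)/3 = 8/3 - (-27 + v)/3 = 8/3 + (9 - v/3) = 35/3 - v/3)
((E - 2)*18 - 1448)*(1749 + N(-68)) = ((-34 - 2)*18 - 1448)*(1749 + (35/3 - ⅓*(-68))) = (-36*18 - 1448)*(1749 + (35/3 + 68/3)) = (-648 - 1448)*(1749 + 103/3) = -2096*5350/3 = -11213600/3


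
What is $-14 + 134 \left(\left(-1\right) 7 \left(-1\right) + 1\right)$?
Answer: $1058$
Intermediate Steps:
$-14 + 134 \left(\left(-1\right) 7 \left(-1\right) + 1\right) = -14 + 134 \left(\left(-7\right) \left(-1\right) + 1\right) = -14 + 134 \left(7 + 1\right) = -14 + 134 \cdot 8 = -14 + 1072 = 1058$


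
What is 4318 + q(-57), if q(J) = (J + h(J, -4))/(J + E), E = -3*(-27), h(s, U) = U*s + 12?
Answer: 34605/8 ≈ 4325.6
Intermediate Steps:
h(s, U) = 12 + U*s
E = 81
q(J) = (12 - 3*J)/(81 + J) (q(J) = (J + (12 - 4*J))/(J + 81) = (12 - 3*J)/(81 + J))
4318 + q(-57) = 4318 + 3*(4 - 1*(-57))/(81 - 57) = 4318 + 3*(4 + 57)/24 = 4318 + 3*(1/24)*61 = 4318 + 61/8 = 34605/8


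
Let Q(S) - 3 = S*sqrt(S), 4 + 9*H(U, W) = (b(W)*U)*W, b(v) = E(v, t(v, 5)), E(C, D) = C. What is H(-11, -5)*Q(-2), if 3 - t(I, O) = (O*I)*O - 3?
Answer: -93 + 62*I*sqrt(2) ≈ -93.0 + 87.681*I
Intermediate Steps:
t(I, O) = 6 - I*O**2 (t(I, O) = 3 - ((O*I)*O - 3) = 3 - ((I*O)*O - 3) = 3 - (I*O**2 - 3) = 3 - (-3 + I*O**2) = 3 + (3 - I*O**2) = 6 - I*O**2)
b(v) = v
H(U, W) = -4/9 + U*W**2/9 (H(U, W) = -4/9 + ((W*U)*W)/9 = -4/9 + ((U*W)*W)/9 = -4/9 + (U*W**2)/9 = -4/9 + U*W**2/9)
Q(S) = 3 + S**(3/2) (Q(S) = 3 + S*sqrt(S) = 3 + S**(3/2))
H(-11, -5)*Q(-2) = (-4/9 + (1/9)*(-11)*(-5)**2)*(3 + (-2)**(3/2)) = (-4/9 + (1/9)*(-11)*25)*(3 - 2*I*sqrt(2)) = (-4/9 - 275/9)*(3 - 2*I*sqrt(2)) = -31*(3 - 2*I*sqrt(2)) = -93 + 62*I*sqrt(2)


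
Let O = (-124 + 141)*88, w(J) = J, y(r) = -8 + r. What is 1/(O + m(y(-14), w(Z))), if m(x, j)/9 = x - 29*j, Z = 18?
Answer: -1/3400 ≈ -0.00029412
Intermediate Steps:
m(x, j) = -261*j + 9*x (m(x, j) = 9*(x - 29*j) = -261*j + 9*x)
O = 1496 (O = 17*88 = 1496)
1/(O + m(y(-14), w(Z))) = 1/(1496 + (-261*18 + 9*(-8 - 14))) = 1/(1496 + (-4698 + 9*(-22))) = 1/(1496 + (-4698 - 198)) = 1/(1496 - 4896) = 1/(-3400) = -1/3400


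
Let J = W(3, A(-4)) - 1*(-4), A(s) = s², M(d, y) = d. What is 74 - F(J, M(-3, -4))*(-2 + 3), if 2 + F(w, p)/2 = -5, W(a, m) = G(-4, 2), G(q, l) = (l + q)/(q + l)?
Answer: 88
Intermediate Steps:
G(q, l) = 1 (G(q, l) = (l + q)/(l + q) = 1)
W(a, m) = 1
J = 5 (J = 1 - 1*(-4) = 1 + 4 = 5)
F(w, p) = -14 (F(w, p) = -4 + 2*(-5) = -4 - 10 = -14)
74 - F(J, M(-3, -4))*(-2 + 3) = 74 - (-14)*(-2 + 3) = 74 - (-14) = 74 - 1*(-14) = 74 + 14 = 88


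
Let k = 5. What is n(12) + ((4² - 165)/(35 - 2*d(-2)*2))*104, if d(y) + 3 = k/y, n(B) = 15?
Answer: -14641/57 ≈ -256.86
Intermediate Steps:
d(y) = -3 + 5/y
n(12) + ((4² - 165)/(35 - 2*d(-2)*2))*104 = 15 + ((4² - 165)/(35 - 2*(-3 + 5/(-2))*2))*104 = 15 + ((16 - 165)/(35 - 2*(-3 + 5*(-½))*2))*104 = 15 - 149/(35 - 2*(-3 - 5/2)*2)*104 = 15 - 149/(35 - 2*(-11/2)*2)*104 = 15 - 149/(35 + 11*2)*104 = 15 - 149/(35 + 22)*104 = 15 - 149/57*104 = 15 - 15496/57 = -14641/57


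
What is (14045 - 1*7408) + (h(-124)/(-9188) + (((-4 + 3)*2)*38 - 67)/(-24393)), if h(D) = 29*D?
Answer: 371898153055/56030721 ≈ 6637.4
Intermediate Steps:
(14045 - 1*7408) + (h(-124)/(-9188) + (((-4 + 3)*2)*38 - 67)/(-24393)) = (14045 - 1*7408) + ((29*(-124))/(-9188) + (((-4 + 3)*2)*38 - 67)/(-24393)) = (14045 - 7408) + (-3596*(-1/9188) + (-1*2*38 - 67)*(-1/24393)) = 6637 + (899/2297 + (-2*38 - 67)*(-1/24393)) = 6637 + (899/2297 + (-76 - 67)*(-1/24393)) = 6637 + (899/2297 - 143*(-1/24393)) = 6637 + (899/2297 + 143/24393) = 6637 + 22257778/56030721 = 371898153055/56030721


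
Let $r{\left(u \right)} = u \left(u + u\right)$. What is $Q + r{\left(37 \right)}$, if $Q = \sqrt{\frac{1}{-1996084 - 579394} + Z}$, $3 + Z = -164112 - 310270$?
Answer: $2738 + \frac{3 i \sqrt{349626326952384202}}{2575478} \approx 2738.0 + 688.76 i$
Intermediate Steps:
$r{\left(u \right)} = 2 u^{2}$ ($r{\left(u \right)} = u 2 u = 2 u^{2}$)
$Z = -474385$ ($Z = -3 - 474382 = -474385$)
$Q = \frac{3 i \sqrt{349626326952384202}}{2575478}$ ($Q = \sqrt{\frac{1}{-1996084 - 579394} - 474385} = \sqrt{\frac{1}{-2575478} - 474385} = \sqrt{- \frac{1}{2575478} - 474385} = \sqrt{- \frac{1221768131031}{2575478}} = \frac{3 i \sqrt{349626326952384202}}{2575478} \approx 688.76 i$)
$Q + r{\left(37 \right)} = \frac{3 i \sqrt{349626326952384202}}{2575478} + 2 \cdot 37^{2} = \frac{3 i \sqrt{349626326952384202}}{2575478} + 2 \cdot 1369 = \frac{3 i \sqrt{349626326952384202}}{2575478} + 2738 = 2738 + \frac{3 i \sqrt{349626326952384202}}{2575478}$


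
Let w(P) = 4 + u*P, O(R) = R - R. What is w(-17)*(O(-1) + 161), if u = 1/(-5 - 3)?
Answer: 7889/8 ≈ 986.13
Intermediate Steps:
O(R) = 0
u = -⅛ (u = 1/(-8) = -⅛ ≈ -0.12500)
w(P) = 4 - P/8
w(-17)*(O(-1) + 161) = (4 - ⅛*(-17))*(0 + 161) = (4 + 17/8)*161 = (49/8)*161 = 7889/8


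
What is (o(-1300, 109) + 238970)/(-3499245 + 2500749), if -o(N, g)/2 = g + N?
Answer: -30169/124812 ≈ -0.24172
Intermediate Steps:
o(N, g) = -2*N - 2*g (o(N, g) = -2*(g + N) = -2*(N + g) = -2*N - 2*g)
(o(-1300, 109) + 238970)/(-3499245 + 2500749) = ((-2*(-1300) - 2*109) + 238970)/(-3499245 + 2500749) = ((2600 - 218) + 238970)/(-998496) = (2382 + 238970)*(-1/998496) = 241352*(-1/998496) = -30169/124812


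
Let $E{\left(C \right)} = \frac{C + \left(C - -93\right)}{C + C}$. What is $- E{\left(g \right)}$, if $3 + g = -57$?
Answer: $- \frac{9}{40} \approx -0.225$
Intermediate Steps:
$g = -60$ ($g = -3 - 57 = -60$)
$E{\left(C \right)} = \frac{93 + 2 C}{2 C}$ ($E{\left(C \right)} = \frac{C + \left(C + 93\right)}{2 C} = \left(C + \left(93 + C\right)\right) \frac{1}{2 C} = \left(93 + 2 C\right) \frac{1}{2 C} = \frac{93 + 2 C}{2 C}$)
$- E{\left(g \right)} = - \frac{\frac{93}{2} - 60}{-60} = - \frac{\left(-1\right) \left(-27\right)}{60 \cdot 2} = \left(-1\right) \frac{9}{40} = - \frac{9}{40}$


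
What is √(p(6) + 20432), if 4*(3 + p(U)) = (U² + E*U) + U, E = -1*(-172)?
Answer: √82790/2 ≈ 143.87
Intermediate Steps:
E = 172
p(U) = -3 + U²/4 + 173*U/4 (p(U) = -3 + ((U² + 172*U) + U)/4 = -3 + (U² + 173*U)/4 = -3 + (U²/4 + 173*U/4) = -3 + U²/4 + 173*U/4)
√(p(6) + 20432) = √((-3 + (¼)*6² + (173/4)*6) + 20432) = √((-3 + (¼)*36 + 519/2) + 20432) = √((-3 + 9 + 519/2) + 20432) = √(531/2 + 20432) = √(41395/2) = √82790/2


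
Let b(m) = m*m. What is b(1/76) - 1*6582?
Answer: -38017631/5776 ≈ -6582.0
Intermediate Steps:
b(m) = m**2
b(1/76) - 1*6582 = (1/76)**2 - 1*6582 = (1/76)**2 - 6582 = 1/5776 - 6582 = -38017631/5776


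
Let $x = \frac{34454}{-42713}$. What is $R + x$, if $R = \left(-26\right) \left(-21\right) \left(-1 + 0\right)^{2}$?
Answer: $\frac{23286844}{42713} \approx 545.19$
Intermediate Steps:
$x = - \frac{34454}{42713}$ ($x = 34454 \left(- \frac{1}{42713}\right) = - \frac{34454}{42713} \approx -0.80664$)
$R = 546$ ($R = 546 \left(-1\right)^{2} = 546 \cdot 1 = 546$)
$R + x = 546 - \frac{34454}{42713} = \frac{23286844}{42713}$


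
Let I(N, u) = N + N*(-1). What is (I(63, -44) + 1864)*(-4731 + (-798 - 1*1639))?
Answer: -13361152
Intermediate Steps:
I(N, u) = 0 (I(N, u) = N - N = 0)
(I(63, -44) + 1864)*(-4731 + (-798 - 1*1639)) = (0 + 1864)*(-4731 + (-798 - 1*1639)) = 1864*(-4731 + (-798 - 1639)) = 1864*(-4731 - 2437) = 1864*(-7168) = -13361152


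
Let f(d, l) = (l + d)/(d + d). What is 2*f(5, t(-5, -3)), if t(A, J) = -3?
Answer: ⅖ ≈ 0.40000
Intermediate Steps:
f(d, l) = (d + l)/(2*d) (f(d, l) = (d + l)/((2*d)) = (d + l)*(1/(2*d)) = (d + l)/(2*d))
2*f(5, t(-5, -3)) = 2*((½)*(5 - 3)/5) = 2*((½)*(⅕)*2) = 2*(⅕) = ⅖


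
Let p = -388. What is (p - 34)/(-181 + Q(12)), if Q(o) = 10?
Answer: 422/171 ≈ 2.4678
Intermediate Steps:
(p - 34)/(-181 + Q(12)) = (-388 - 34)/(-181 + 10) = -422/(-171) = -422*(-1/171) = 422/171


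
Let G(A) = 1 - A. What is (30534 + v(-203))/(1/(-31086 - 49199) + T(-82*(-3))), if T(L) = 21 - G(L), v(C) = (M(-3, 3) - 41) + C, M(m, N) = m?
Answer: 2431591795/21355809 ≈ 113.86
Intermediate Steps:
v(C) = -44 + C (v(C) = (-3 - 41) + C = -44 + C)
T(L) = 20 + L (T(L) = 21 - (1 - L) = 21 + (-1 + L) = 20 + L)
(30534 + v(-203))/(1/(-31086 - 49199) + T(-82*(-3))) = (30534 + (-44 - 203))/(1/(-31086 - 49199) + (20 - 82*(-3))) = (30534 - 247)/(1/(-80285) + (20 + 246)) = 30287/(-1/80285 + 266) = 30287/(21355809/80285) = 30287*(80285/21355809) = 2431591795/21355809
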